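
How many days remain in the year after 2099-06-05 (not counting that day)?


Day of year: 156 of 365
Remaining = 365 - 156

209 days


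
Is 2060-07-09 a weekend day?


Anchor: Jan 1, 2060. With p = 2060 - 1 = 2059: (p + p//4 - p//100 + p//400) mod 7 = (2059 + 514 - 20 + 5) mod 7 = 2558 mod 7 = 3 -> Thursday (Mon=0 ... Sun=6)
Day of year: 191; offset = 190
Weekday index = (3 + 190) mod 7 = 4 -> Friday
Weekend days: Saturday, Sunday

No


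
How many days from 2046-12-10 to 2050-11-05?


From 2046-12-10 to 2050-11-05
2046-12-10: days before December = 31 + 28 + 31 + 30 + 31 + 30 + 31 + 31 + 30 + 31 + 30 = 334 (2046 is not a leap year); day of year = 334 + 10 = 344
2050-11-05: days before November = 31 + 28 + 31 + 30 + 31 + 30 + 31 + 31 + 30 + 31 = 304 (2050 is not a leap year); day of year = 304 + 5 = 309
Rest of 2046: 365 - 344 = 21
Full years 2047 (365), 2048 (366), 2049 (365): 1096
Total = 21 + 1096 + 309 = 1426

1426 days


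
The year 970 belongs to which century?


Century = (year - 1) // 100 + 1
= (970 - 1) // 100 + 1
= 969 // 100 + 1
= 9 + 1

10th century


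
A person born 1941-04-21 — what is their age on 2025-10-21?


Birth: 1941-04-21
Reference: 2025-10-21
Year difference: 2025 - 1941 = 84

84 years old


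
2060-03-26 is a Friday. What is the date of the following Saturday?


Current: Friday
Target: Saturday
Days ahead: 1

Next Saturday: 2060-03-27


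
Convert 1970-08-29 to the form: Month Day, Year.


ISO 1970-08-29 parses as year=1970, month=08, day=29
Month 8 -> August

August 29, 1970


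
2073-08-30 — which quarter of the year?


Month: August (month 8)
Q1: Jan-Mar, Q2: Apr-Jun, Q3: Jul-Sep, Q4: Oct-Dec

Q3


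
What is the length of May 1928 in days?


May 1928

31 days


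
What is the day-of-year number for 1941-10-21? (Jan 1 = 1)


Date: October 21, 1941
Days in months 1 through 9: 273
Plus 21 days in October

Day of year: 294


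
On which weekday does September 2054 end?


September 2054 has 30 days
Anchor: Jan 1, 2054. With p = 2054 - 1 = 2053: (p + p//4 - p//100 + p//400) mod 7 = (2053 + 513 - 20 + 5) mod 7 = 2551 mod 7 = 3 -> Thursday (Mon=0 ... Sun=6)
Days before September (Jan-Aug): 243; September 1 index = (3 + 243) mod 7 = 1 -> Tuesday
Last day offset: 30 - 1 = 29 days
Weekday index = (1 + 29) mod 7 = 2

Wednesday, September 30


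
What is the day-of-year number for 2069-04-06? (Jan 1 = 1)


Date: April 6, 2069
Days in months 1 through 3: 90
Plus 6 days in April

Day of year: 96


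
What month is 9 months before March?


March is month 3
3 - 9 = -6; wrap: -6 + 12 = 6

June


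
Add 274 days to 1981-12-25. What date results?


Start: 1981-12-25, add 274 days
December 1981 has 31 days: 31 - 25 = 6 days to December 31 -> 268 left
January 1982 has 31 days -> 237 left
February 1982 has 28 days -> 209 left
March 1982 has 31 days -> 178 left
April 1982 has 30 days -> 148 left
May 1982 has 31 days -> 117 left
June 1982 has 30 days -> 87 left
July 1982 has 31 days -> 56 left
August 1982 has 31 days -> 25 left
September 1982: 25 <= 30 -> lands on September 25

Result: 1982-09-25


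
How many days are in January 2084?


January 2084

31 days


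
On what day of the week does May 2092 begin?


Target: May 1, 2092
Anchor: Jan 1, 2092. With p = 2092 - 1 = 2091: (p + p//4 - p//100 + p//400) mod 7 = (2091 + 522 - 20 + 5) mod 7 = 2598 mod 7 = 1 -> Tuesday (Mon=0 ... Sun=6)
Days before May (Jan-Apr): 121 days
Weekday index = (1 + 121) mod 7 = 3

Thursday


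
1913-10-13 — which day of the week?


Date: October 13, 1913
Anchor: Jan 1, 1913. With p = 1913 - 1 = 1912: (p + p//4 - p//100 + p//400) mod 7 = (1912 + 478 - 19 + 4) mod 7 = 2375 mod 7 = 2 -> Wednesday (Mon=0 ... Sun=6)
Days before October (Jan-Sep): 273; offset = 273 + 13 - 1 = 285
Weekday index = (2 + 285) mod 7 = 0

Day of the week: Monday


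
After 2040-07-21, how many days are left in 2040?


Day of year: 203 of 366
Remaining = 366 - 203

163 days


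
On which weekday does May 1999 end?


May 1999 has 31 days
Anchor: Jan 1, 1999. With p = 1999 - 1 = 1998: (p + p//4 - p//100 + p//400) mod 7 = (1998 + 499 - 19 + 4) mod 7 = 2482 mod 7 = 4 -> Friday (Mon=0 ... Sun=6)
Days before May (Jan-Apr): 120; May 1 index = (4 + 120) mod 7 = 5 -> Saturday
Last day offset: 31 - 1 = 30 days
Weekday index = (5 + 30) mod 7 = 0

Monday, May 31


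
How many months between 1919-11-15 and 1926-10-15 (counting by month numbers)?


From November 1919 to October 1926
7 years * 12 = 84 months, minus 1 month = 83

83 months


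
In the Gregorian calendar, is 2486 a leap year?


Gregorian leap year rule: divisible by 4, but not by 100, unless also by 400.
2486 is not divisible by 4 -> not a leap year

No


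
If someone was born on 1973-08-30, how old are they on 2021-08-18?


Birth: 1973-08-30
Reference: 2021-08-18
Year difference: 2021 - 1973 = 48
Birthday not yet reached in 2021, subtract 1

47 years old


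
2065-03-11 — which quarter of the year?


Month: March (month 3)
Q1: Jan-Mar, Q2: Apr-Jun, Q3: Jul-Sep, Q4: Oct-Dec

Q1


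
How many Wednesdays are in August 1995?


August 1995 has 31 days
Anchor: Jan 1, 1995. With p = 1995 - 1 = 1994: (p + p//4 - p//100 + p//400) mod 7 = (1994 + 498 - 19 + 4) mod 7 = 2477 mod 7 = 6 -> Sunday (Mon=0 ... Sun=6)
Days before August (Jan-Jul): 212; August 1 index = (6 + 212) mod 7 = 1 -> Tuesday
First Wednesday is August 2
Wednesdays: 2, 9, 16, 23, 30

5 Wednesdays


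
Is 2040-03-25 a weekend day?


Anchor: Jan 1, 2040. With p = 2040 - 1 = 2039: (p + p//4 - p//100 + p//400) mod 7 = (2039 + 509 - 20 + 5) mod 7 = 2533 mod 7 = 6 -> Sunday (Mon=0 ... Sun=6)
Day of year: 85; offset = 84
Weekday index = (6 + 84) mod 7 = 6 -> Sunday
Weekend days: Saturday, Sunday

Yes


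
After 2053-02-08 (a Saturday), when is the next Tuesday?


Current: Saturday
Target: Tuesday
Days ahead: 3

Next Tuesday: 2053-02-11


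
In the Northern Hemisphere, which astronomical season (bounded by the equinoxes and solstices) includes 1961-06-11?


Date: June 11
Astronomical Spring (approx.; exact equinox/solstice day varies by year): March 20 to June 20
June 11 falls within the Spring window

Spring


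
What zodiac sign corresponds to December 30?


Date: December 30
Conventional tropical zodiac dates: Capricorn from December 22 onward; Aquarius starts January 20
December 30 falls within the Capricorn range

Capricorn


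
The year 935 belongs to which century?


Century = (year - 1) // 100 + 1
= (935 - 1) // 100 + 1
= 934 // 100 + 1
= 9 + 1

10th century


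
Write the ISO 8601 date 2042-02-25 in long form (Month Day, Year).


ISO 2042-02-25 parses as year=2042, month=02, day=25
Month 2 -> February

February 25, 2042


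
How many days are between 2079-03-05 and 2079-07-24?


From 2079-03-05 to 2079-07-24
2079-03-05: days before March = 31 + 28 = 59 (2079 is not a leap year); day of year = 59 + 5 = 64
2079-07-24: days before July = 31 + 28 + 31 + 30 + 31 + 30 = 181 (2079 is not a leap year); day of year = 181 + 24 = 205
Same year: 205 - 64 = 141

141 days


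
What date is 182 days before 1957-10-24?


Start: 1957-10-24, subtract 182 days
Back 24 days from October 24 reaches September 30, 1957 -> 158 left
September 1957 has 30 days -> back to August 31, 1957 -> 128 left
August 1957 has 31 days -> back to July 31, 1957 -> 97 left
July 1957 has 31 days -> back to June 30, 1957 -> 66 left
June 1957 has 30 days -> back to May 31, 1957 -> 36 left
May 1957 has 31 days -> back to April 30, 1957 -> 5 left
April 1957: 30 - 5 = 25 -> lands on April 25

Result: 1957-04-25


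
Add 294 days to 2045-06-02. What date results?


Start: 2045-06-02, add 294 days
June 2045 has 30 days: 30 - 2 = 28 days to June 30 -> 266 left
July 2045 has 31 days -> 235 left
August 2045 has 31 days -> 204 left
September 2045 has 30 days -> 174 left
October 2045 has 31 days -> 143 left
November 2045 has 30 days -> 113 left
December 2045 has 31 days -> 82 left
January 2046 has 31 days -> 51 left
February 2046 has 28 days -> 23 left
March 2046: 23 <= 31 -> lands on March 23

Result: 2046-03-23


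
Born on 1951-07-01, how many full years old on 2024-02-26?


Birth: 1951-07-01
Reference: 2024-02-26
Year difference: 2024 - 1951 = 73
Birthday not yet reached in 2024, subtract 1

72 years old


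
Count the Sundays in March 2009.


March 2009 has 31 days
Anchor: Jan 1, 2009. With p = 2009 - 1 = 2008: (p + p//4 - p//100 + p//400) mod 7 = (2008 + 502 - 20 + 5) mod 7 = 2495 mod 7 = 3 -> Thursday (Mon=0 ... Sun=6)
Days before March (Jan-Feb): 59; March 1 index = (3 + 59) mod 7 = 6 -> Sunday
First Sunday is March 1
Sundays: 1, 8, 15, 22, 29

5 Sundays


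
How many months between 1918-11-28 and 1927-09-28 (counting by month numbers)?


From November 1918 to September 1927
9 years * 12 = 108 months, minus 2 months = 106

106 months


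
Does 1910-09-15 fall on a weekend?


Anchor: Jan 1, 1910. With p = 1910 - 1 = 1909: (p + p//4 - p//100 + p//400) mod 7 = (1909 + 477 - 19 + 4) mod 7 = 2371 mod 7 = 5 -> Saturday (Mon=0 ... Sun=6)
Day of year: 258; offset = 257
Weekday index = (5 + 257) mod 7 = 3 -> Thursday
Weekend days: Saturday, Sunday

No


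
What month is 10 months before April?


April is month 4
4 - 10 = -6; wrap: -6 + 12 = 6

June


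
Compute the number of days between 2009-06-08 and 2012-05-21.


From 2009-06-08 to 2012-05-21
2009-06-08: days before June = 31 + 28 + 31 + 30 + 31 = 151 (2009 is not a leap year); day of year = 151 + 8 = 159
2012-05-21: days before May = 31 + 29 + 31 + 30 = 121 (2012 is a leap year); day of year = 121 + 21 = 142
Rest of 2009: 365 - 159 = 206
Full years 2010 (365), 2011 (365): 730
Total = 206 + 730 + 142 = 1078

1078 days


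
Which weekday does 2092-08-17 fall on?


Date: August 17, 2092
Anchor: Jan 1, 2092. With p = 2092 - 1 = 2091: (p + p//4 - p//100 + p//400) mod 7 = (2091 + 522 - 20 + 5) mod 7 = 2598 mod 7 = 1 -> Tuesday (Mon=0 ... Sun=6)
Days before August (Jan-Jul): 213; offset = 213 + 17 - 1 = 229
Weekday index = (1 + 229) mod 7 = 6

Day of the week: Sunday


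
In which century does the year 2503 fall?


Century = (year - 1) // 100 + 1
= (2503 - 1) // 100 + 1
= 2502 // 100 + 1
= 25 + 1

26th century


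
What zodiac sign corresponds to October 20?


Date: October 20
Conventional tropical zodiac dates: Libra from September 23 onward; Scorpio starts October 23
October 20 falls within the Libra range

Libra


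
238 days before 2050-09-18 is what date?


Start: 2050-09-18, subtract 238 days
Back 18 days from September 18 reaches August 31, 2050 -> 220 left
August 2050 has 31 days -> back to July 31, 2050 -> 189 left
July 2050 has 31 days -> back to June 30, 2050 -> 158 left
June 2050 has 30 days -> back to May 31, 2050 -> 128 left
May 2050 has 31 days -> back to April 30, 2050 -> 97 left
April 2050 has 30 days -> back to March 31, 2050 -> 67 left
March 2050 has 31 days -> back to February 28, 2050 -> 36 left
February 2050 has 28 days -> back to January 31, 2050 -> 8 left
January 2050: 31 - 8 = 23 -> lands on January 23

Result: 2050-01-23


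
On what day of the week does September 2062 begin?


Target: September 1, 2062
Anchor: Jan 1, 2062. With p = 2062 - 1 = 2061: (p + p//4 - p//100 + p//400) mod 7 = (2061 + 515 - 20 + 5) mod 7 = 2561 mod 7 = 6 -> Sunday (Mon=0 ... Sun=6)
Days before September (Jan-Aug): 243 days
Weekday index = (6 + 243) mod 7 = 4

Friday


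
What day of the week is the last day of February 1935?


February 1935 has 28 days
Anchor: Jan 1, 1935. With p = 1935 - 1 = 1934: (p + p//4 - p//100 + p//400) mod 7 = (1934 + 483 - 19 + 4) mod 7 = 2402 mod 7 = 1 -> Tuesday (Mon=0 ... Sun=6)
Days before February (Jan): 31; February 1 index = (1 + 31) mod 7 = 4 -> Friday
Last day offset: 28 - 1 = 27 days
Weekday index = (4 + 27) mod 7 = 3

Thursday, February 28


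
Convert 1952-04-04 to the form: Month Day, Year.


ISO 1952-04-04 parses as year=1952, month=04, day=04
Month 4 -> April

April 4, 1952


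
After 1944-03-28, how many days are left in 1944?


Day of year: 88 of 366
Remaining = 366 - 88

278 days


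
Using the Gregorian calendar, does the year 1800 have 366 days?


Gregorian leap year rule: divisible by 4, but not by 100, unless also by 400.
1800 is divisible by 100 but not 400 -> not a leap year

No


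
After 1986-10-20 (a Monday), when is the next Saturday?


Current: Monday
Target: Saturday
Days ahead: 5

Next Saturday: 1986-10-25


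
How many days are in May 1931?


May 1931

31 days


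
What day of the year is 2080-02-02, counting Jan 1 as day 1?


Date: February 2, 2080
Days in months 1 through 1: 31
Plus 2 days in February

Day of year: 33


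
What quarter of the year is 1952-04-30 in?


Month: April (month 4)
Q1: Jan-Mar, Q2: Apr-Jun, Q3: Jul-Sep, Q4: Oct-Dec

Q2


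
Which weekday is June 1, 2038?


Target: June 1, 2038
Anchor: Jan 1, 2038. With p = 2038 - 1 = 2037: (p + p//4 - p//100 + p//400) mod 7 = (2037 + 509 - 20 + 5) mod 7 = 2531 mod 7 = 4 -> Friday (Mon=0 ... Sun=6)
Days before June (Jan-May): 151 days
Weekday index = (4 + 151) mod 7 = 1

Tuesday


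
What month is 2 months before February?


February is month 2
2 - 2 = 0; wrap: 0 + 12 = 12

December


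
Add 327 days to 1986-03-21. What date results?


Start: 1986-03-21, add 327 days
March 1986 has 31 days: 31 - 21 = 10 days to March 31 -> 317 left
April 1986 has 30 days -> 287 left
May 1986 has 31 days -> 256 left
June 1986 has 30 days -> 226 left
July 1986 has 31 days -> 195 left
August 1986 has 31 days -> 164 left
September 1986 has 30 days -> 134 left
October 1986 has 31 days -> 103 left
November 1986 has 30 days -> 73 left
December 1986 has 31 days -> 42 left
January 1987 has 31 days -> 11 left
February 1987: 11 <= 28 -> lands on February 11

Result: 1987-02-11


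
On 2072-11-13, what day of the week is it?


Date: November 13, 2072
Anchor: Jan 1, 2072. With p = 2072 - 1 = 2071: (p + p//4 - p//100 + p//400) mod 7 = (2071 + 517 - 20 + 5) mod 7 = 2573 mod 7 = 4 -> Friday (Mon=0 ... Sun=6)
Days before November (Jan-Oct): 305; offset = 305 + 13 - 1 = 317
Weekday index = (4 + 317) mod 7 = 6

Day of the week: Sunday


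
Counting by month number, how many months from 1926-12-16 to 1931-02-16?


From December 1926 to February 1931
5 years * 12 = 60 months, minus 10 months = 50

50 months


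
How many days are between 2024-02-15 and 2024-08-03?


From 2024-02-15 to 2024-08-03
2024-02-15: days before February = 31; day of year = 31 + 15 = 46
2024-08-03: days before August = 31 + 29 + 31 + 30 + 31 + 30 + 31 = 213 (2024 is a leap year); day of year = 213 + 3 = 216
Same year: 216 - 46 = 170

170 days


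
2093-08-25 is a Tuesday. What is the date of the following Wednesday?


Current: Tuesday
Target: Wednesday
Days ahead: 1

Next Wednesday: 2093-08-26


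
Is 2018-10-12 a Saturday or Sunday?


Anchor: Jan 1, 2018. With p = 2018 - 1 = 2017: (p + p//4 - p//100 + p//400) mod 7 = (2017 + 504 - 20 + 5) mod 7 = 2506 mod 7 = 0 -> Monday (Mon=0 ... Sun=6)
Day of year: 285; offset = 284
Weekday index = (0 + 284) mod 7 = 4 -> Friday
Weekend days: Saturday, Sunday

No


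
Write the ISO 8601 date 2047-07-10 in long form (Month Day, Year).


ISO 2047-07-10 parses as year=2047, month=07, day=10
Month 7 -> July

July 10, 2047


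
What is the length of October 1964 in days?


October 1964

31 days


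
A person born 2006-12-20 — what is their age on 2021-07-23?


Birth: 2006-12-20
Reference: 2021-07-23
Year difference: 2021 - 2006 = 15
Birthday not yet reached in 2021, subtract 1

14 years old


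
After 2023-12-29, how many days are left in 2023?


Day of year: 363 of 365
Remaining = 365 - 363

2 days


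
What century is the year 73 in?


Century = (year - 1) // 100 + 1
= (73 - 1) // 100 + 1
= 72 // 100 + 1
= 0 + 1

1st century


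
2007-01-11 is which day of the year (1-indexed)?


Date: January 11, 2007
No months before January
Plus 11 days in January

Day of year: 11


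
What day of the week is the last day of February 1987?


February 1987 has 28 days
Anchor: Jan 1, 1987. With p = 1987 - 1 = 1986: (p + p//4 - p//100 + p//400) mod 7 = (1986 + 496 - 19 + 4) mod 7 = 2467 mod 7 = 3 -> Thursday (Mon=0 ... Sun=6)
Days before February (Jan): 31; February 1 index = (3 + 31) mod 7 = 6 -> Sunday
Last day offset: 28 - 1 = 27 days
Weekday index = (6 + 27) mod 7 = 5

Saturday, February 28


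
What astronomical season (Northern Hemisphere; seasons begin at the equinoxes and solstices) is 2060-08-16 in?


Date: August 16
Astronomical Summer (approx.; exact equinox/solstice day varies by year): June 21 to September 21
August 16 falls within the Summer window

Summer


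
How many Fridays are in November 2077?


November 2077 has 30 days
Anchor: Jan 1, 2077. With p = 2077 - 1 = 2076: (p + p//4 - p//100 + p//400) mod 7 = (2076 + 519 - 20 + 5) mod 7 = 2580 mod 7 = 4 -> Friday (Mon=0 ... Sun=6)
Days before November (Jan-Oct): 304; November 1 index = (4 + 304) mod 7 = 0 -> Monday
First Friday is November 5
Fridays: 5, 12, 19, 26

4 Fridays


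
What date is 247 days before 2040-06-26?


Start: 2040-06-26, subtract 247 days
Back 26 days from June 26 reaches May 31, 2040 -> 221 left
May 2040 has 31 days -> back to April 30, 2040 -> 190 left
April 2040 has 30 days -> back to March 31, 2040 -> 160 left
March 2040 has 31 days -> back to February 29, 2040 -> 129 left
February 2040 has 29 days -> back to January 31, 2040 -> 100 left
January 2040 has 31 days -> back to December 31, 2039 -> 69 left
December 2039 has 31 days -> back to November 30, 2039 -> 38 left
November 2039 has 30 days -> back to October 31, 2039 -> 8 left
October 2039: 31 - 8 = 23 -> lands on October 23

Result: 2039-10-23


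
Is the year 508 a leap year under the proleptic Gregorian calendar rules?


Gregorian leap year rule: divisible by 4, but not by 100, unless also by 400.
508 is divisible by 4 but not 100 -> leap year

Yes


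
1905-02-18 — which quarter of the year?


Month: February (month 2)
Q1: Jan-Mar, Q2: Apr-Jun, Q3: Jul-Sep, Q4: Oct-Dec

Q1


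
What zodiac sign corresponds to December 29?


Date: December 29
Conventional tropical zodiac dates: Capricorn from December 22 onward; Aquarius starts January 20
December 29 falls within the Capricorn range

Capricorn


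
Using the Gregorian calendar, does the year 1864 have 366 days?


Gregorian leap year rule: divisible by 4, but not by 100, unless also by 400.
1864 is divisible by 4 but not 100 -> leap year

Yes


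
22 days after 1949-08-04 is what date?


Start: 1949-08-04, add 22 days
August 1949 has 31 days; 4 + 22 = 26 stays within August

Result: 1949-08-26


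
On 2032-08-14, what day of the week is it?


Date: August 14, 2032
Anchor: Jan 1, 2032. With p = 2032 - 1 = 2031: (p + p//4 - p//100 + p//400) mod 7 = (2031 + 507 - 20 + 5) mod 7 = 2523 mod 7 = 3 -> Thursday (Mon=0 ... Sun=6)
Days before August (Jan-Jul): 213; offset = 213 + 14 - 1 = 226
Weekday index = (3 + 226) mod 7 = 5

Day of the week: Saturday


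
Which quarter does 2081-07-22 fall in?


Month: July (month 7)
Q1: Jan-Mar, Q2: Apr-Jun, Q3: Jul-Sep, Q4: Oct-Dec

Q3


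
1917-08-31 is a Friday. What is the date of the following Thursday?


Current: Friday
Target: Thursday
Days ahead: 6

Next Thursday: 1917-09-06


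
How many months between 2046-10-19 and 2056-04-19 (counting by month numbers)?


From October 2046 to April 2056
10 years * 12 = 120 months, minus 6 months = 114

114 months


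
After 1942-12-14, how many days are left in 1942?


Day of year: 348 of 365
Remaining = 365 - 348

17 days


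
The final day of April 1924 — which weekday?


April 1924 has 30 days
Anchor: Jan 1, 1924. With p = 1924 - 1 = 1923: (p + p//4 - p//100 + p//400) mod 7 = (1923 + 480 - 19 + 4) mod 7 = 2388 mod 7 = 1 -> Tuesday (Mon=0 ... Sun=6)
Days before April (Jan-Mar): 91; April 1 index = (1 + 91) mod 7 = 1 -> Tuesday
Last day offset: 30 - 1 = 29 days
Weekday index = (1 + 29) mod 7 = 2

Wednesday, April 30


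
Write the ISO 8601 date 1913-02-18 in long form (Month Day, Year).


ISO 1913-02-18 parses as year=1913, month=02, day=18
Month 2 -> February

February 18, 1913


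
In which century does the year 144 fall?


Century = (year - 1) // 100 + 1
= (144 - 1) // 100 + 1
= 143 // 100 + 1
= 1 + 1

2nd century


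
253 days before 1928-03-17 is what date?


Start: 1928-03-17, subtract 253 days
Back 17 days from March 17 reaches February 29, 1928 -> 236 left
February 1928 has 29 days -> back to January 31, 1928 -> 207 left
January 1928 has 31 days -> back to December 31, 1927 -> 176 left
December 1927 has 31 days -> back to November 30, 1927 -> 145 left
November 1927 has 30 days -> back to October 31, 1927 -> 115 left
October 1927 has 31 days -> back to September 30, 1927 -> 84 left
September 1927 has 30 days -> back to August 31, 1927 -> 54 left
August 1927 has 31 days -> back to July 31, 1927 -> 23 left
July 1927: 31 - 23 = 8 -> lands on July 8

Result: 1927-07-08


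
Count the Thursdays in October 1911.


October 1911 has 31 days
Anchor: Jan 1, 1911. With p = 1911 - 1 = 1910: (p + p//4 - p//100 + p//400) mod 7 = (1910 + 477 - 19 + 4) mod 7 = 2372 mod 7 = 6 -> Sunday (Mon=0 ... Sun=6)
Days before October (Jan-Sep): 273; October 1 index = (6 + 273) mod 7 = 6 -> Sunday
First Thursday is October 5
Thursdays: 5, 12, 19, 26

4 Thursdays


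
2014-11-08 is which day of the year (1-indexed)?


Date: November 8, 2014
Days in months 1 through 10: 304
Plus 8 days in November

Day of year: 312


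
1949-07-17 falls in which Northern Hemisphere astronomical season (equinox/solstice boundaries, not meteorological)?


Date: July 17
Astronomical Summer (approx.; exact equinox/solstice day varies by year): June 21 to September 21
July 17 falls within the Summer window

Summer


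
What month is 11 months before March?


March is month 3
3 - 11 = -8; wrap: -8 + 12 = 4

April


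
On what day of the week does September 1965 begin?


Target: September 1, 1965
Anchor: Jan 1, 1965. With p = 1965 - 1 = 1964: (p + p//4 - p//100 + p//400) mod 7 = (1964 + 491 - 19 + 4) mod 7 = 2440 mod 7 = 4 -> Friday (Mon=0 ... Sun=6)
Days before September (Jan-Aug): 243 days
Weekday index = (4 + 243) mod 7 = 2

Wednesday


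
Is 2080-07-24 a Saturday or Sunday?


Anchor: Jan 1, 2080. With p = 2080 - 1 = 2079: (p + p//4 - p//100 + p//400) mod 7 = (2079 + 519 - 20 + 5) mod 7 = 2583 mod 7 = 0 -> Monday (Mon=0 ... Sun=6)
Day of year: 206; offset = 205
Weekday index = (0 + 205) mod 7 = 2 -> Wednesday
Weekend days: Saturday, Sunday

No


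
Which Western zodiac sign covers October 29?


Date: October 29
Conventional tropical zodiac dates: Scorpio from October 23 onward; Sagittarius starts November 22
October 29 falls within the Scorpio range

Scorpio


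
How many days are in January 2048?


January 2048

31 days


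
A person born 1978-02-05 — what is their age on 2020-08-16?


Birth: 1978-02-05
Reference: 2020-08-16
Year difference: 2020 - 1978 = 42

42 years old


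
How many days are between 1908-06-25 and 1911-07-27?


From 1908-06-25 to 1911-07-27
1908-06-25: days before June = 31 + 29 + 31 + 30 + 31 = 152 (1908 is a leap year); day of year = 152 + 25 = 177
1911-07-27: days before July = 31 + 28 + 31 + 30 + 31 + 30 = 181 (1911 is not a leap year); day of year = 181 + 27 = 208
Rest of 1908: 366 - 177 = 189
Full years 1909 (365), 1910 (365): 730
Total = 189 + 730 + 208 = 1127

1127 days


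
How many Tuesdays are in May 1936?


May 1936 has 31 days
Anchor: Jan 1, 1936. With p = 1936 - 1 = 1935: (p + p//4 - p//100 + p//400) mod 7 = (1935 + 483 - 19 + 4) mod 7 = 2403 mod 7 = 2 -> Wednesday (Mon=0 ... Sun=6)
Days before May (Jan-Apr): 121; May 1 index = (2 + 121) mod 7 = 4 -> Friday
First Tuesday is May 5
Tuesdays: 5, 12, 19, 26

4 Tuesdays


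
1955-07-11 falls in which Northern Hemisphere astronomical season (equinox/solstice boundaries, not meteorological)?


Date: July 11
Astronomical Summer (approx.; exact equinox/solstice day varies by year): June 21 to September 21
July 11 falls within the Summer window

Summer


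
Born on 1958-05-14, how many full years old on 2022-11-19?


Birth: 1958-05-14
Reference: 2022-11-19
Year difference: 2022 - 1958 = 64

64 years old


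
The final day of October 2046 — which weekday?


October 2046 has 31 days
Anchor: Jan 1, 2046. With p = 2046 - 1 = 2045: (p + p//4 - p//100 + p//400) mod 7 = (2045 + 511 - 20 + 5) mod 7 = 2541 mod 7 = 0 -> Monday (Mon=0 ... Sun=6)
Days before October (Jan-Sep): 273; October 1 index = (0 + 273) mod 7 = 0 -> Monday
Last day offset: 31 - 1 = 30 days
Weekday index = (0 + 30) mod 7 = 2

Wednesday, October 31


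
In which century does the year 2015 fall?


Century = (year - 1) // 100 + 1
= (2015 - 1) // 100 + 1
= 2014 // 100 + 1
= 20 + 1

21st century


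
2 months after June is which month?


June is month 6
6 + 2 = 8

August


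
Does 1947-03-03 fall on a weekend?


Anchor: Jan 1, 1947. With p = 1947 - 1 = 1946: (p + p//4 - p//100 + p//400) mod 7 = (1946 + 486 - 19 + 4) mod 7 = 2417 mod 7 = 2 -> Wednesday (Mon=0 ... Sun=6)
Day of year: 62; offset = 61
Weekday index = (2 + 61) mod 7 = 0 -> Monday
Weekend days: Saturday, Sunday

No


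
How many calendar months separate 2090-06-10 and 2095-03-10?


From June 2090 to March 2095
5 years * 12 = 60 months, minus 3 months = 57

57 months


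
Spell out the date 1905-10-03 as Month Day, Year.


ISO 1905-10-03 parses as year=1905, month=10, day=03
Month 10 -> October

October 3, 1905


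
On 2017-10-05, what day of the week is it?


Date: October 5, 2017
Anchor: Jan 1, 2017. With p = 2017 - 1 = 2016: (p + p//4 - p//100 + p//400) mod 7 = (2016 + 504 - 20 + 5) mod 7 = 2505 mod 7 = 6 -> Sunday (Mon=0 ... Sun=6)
Days before October (Jan-Sep): 273; offset = 273 + 5 - 1 = 277
Weekday index = (6 + 277) mod 7 = 3

Day of the week: Thursday


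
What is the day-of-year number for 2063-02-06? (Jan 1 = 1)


Date: February 6, 2063
Days in months 1 through 1: 31
Plus 6 days in February

Day of year: 37


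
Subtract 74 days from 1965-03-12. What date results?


Start: 1965-03-12, subtract 74 days
Back 12 days from March 12 reaches February 28, 1965 -> 62 left
February 1965 has 28 days -> back to January 31, 1965 -> 34 left
January 1965 has 31 days -> back to December 31, 1964 -> 3 left
December 1964: 31 - 3 = 28 -> lands on December 28

Result: 1964-12-28


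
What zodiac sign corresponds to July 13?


Date: July 13
Conventional tropical zodiac dates: Cancer from June 21 onward; Leo starts July 23
July 13 falls within the Cancer range

Cancer


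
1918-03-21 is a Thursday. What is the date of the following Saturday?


Current: Thursday
Target: Saturday
Days ahead: 2

Next Saturday: 1918-03-23


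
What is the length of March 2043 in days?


March 2043

31 days


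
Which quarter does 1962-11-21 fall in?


Month: November (month 11)
Q1: Jan-Mar, Q2: Apr-Jun, Q3: Jul-Sep, Q4: Oct-Dec

Q4


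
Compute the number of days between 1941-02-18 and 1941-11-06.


From 1941-02-18 to 1941-11-06
1941-02-18: days before February = 31; day of year = 31 + 18 = 49
1941-11-06: days before November = 31 + 28 + 31 + 30 + 31 + 30 + 31 + 31 + 30 + 31 = 304 (1941 is not a leap year); day of year = 304 + 6 = 310
Same year: 310 - 49 = 261

261 days


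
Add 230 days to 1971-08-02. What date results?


Start: 1971-08-02, add 230 days
August 1971 has 31 days: 31 - 2 = 29 days to August 31 -> 201 left
September 1971 has 30 days -> 171 left
October 1971 has 31 days -> 140 left
November 1971 has 30 days -> 110 left
December 1971 has 31 days -> 79 left
January 1972 has 31 days -> 48 left
February 1972 has 29 days -> 19 left
March 1972: 19 <= 31 -> lands on March 19

Result: 1972-03-19


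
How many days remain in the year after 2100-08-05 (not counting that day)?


Day of year: 217 of 365
Remaining = 365 - 217

148 days


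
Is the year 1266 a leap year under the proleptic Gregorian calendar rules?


Gregorian leap year rule: divisible by 4, but not by 100, unless also by 400.
1266 is not divisible by 4 -> not a leap year

No


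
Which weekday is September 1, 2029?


Target: September 1, 2029
Anchor: Jan 1, 2029. With p = 2029 - 1 = 2028: (p + p//4 - p//100 + p//400) mod 7 = (2028 + 507 - 20 + 5) mod 7 = 2520 mod 7 = 0 -> Monday (Mon=0 ... Sun=6)
Days before September (Jan-Aug): 243 days
Weekday index = (0 + 243) mod 7 = 5

Saturday


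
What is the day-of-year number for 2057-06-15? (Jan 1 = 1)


Date: June 15, 2057
Days in months 1 through 5: 151
Plus 15 days in June

Day of year: 166


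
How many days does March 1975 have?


March 1975

31 days


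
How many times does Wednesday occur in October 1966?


October 1966 has 31 days
Anchor: Jan 1, 1966. With p = 1966 - 1 = 1965: (p + p//4 - p//100 + p//400) mod 7 = (1965 + 491 - 19 + 4) mod 7 = 2441 mod 7 = 5 -> Saturday (Mon=0 ... Sun=6)
Days before October (Jan-Sep): 273; October 1 index = (5 + 273) mod 7 = 5 -> Saturday
First Wednesday is October 5
Wednesdays: 5, 12, 19, 26

4 Wednesdays


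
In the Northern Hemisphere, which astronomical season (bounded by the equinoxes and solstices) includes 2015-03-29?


Date: March 29
Astronomical Spring (approx.; exact equinox/solstice day varies by year): March 20 to June 20
March 29 falls within the Spring window

Spring


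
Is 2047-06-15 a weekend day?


Anchor: Jan 1, 2047. With p = 2047 - 1 = 2046: (p + p//4 - p//100 + p//400) mod 7 = (2046 + 511 - 20 + 5) mod 7 = 2542 mod 7 = 1 -> Tuesday (Mon=0 ... Sun=6)
Day of year: 166; offset = 165
Weekday index = (1 + 165) mod 7 = 5 -> Saturday
Weekend days: Saturday, Sunday

Yes


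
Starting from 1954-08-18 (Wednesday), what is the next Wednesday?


Current: Wednesday
Target: Wednesday
Days ahead: 7

Next Wednesday: 1954-08-25


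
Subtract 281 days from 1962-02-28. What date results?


Start: 1962-02-28, subtract 281 days
Back 28 days from February 28 reaches January 31, 1962 -> 253 left
January 1962 has 31 days -> back to December 31, 1961 -> 222 left
December 1961 has 31 days -> back to November 30, 1961 -> 191 left
November 1961 has 30 days -> back to October 31, 1961 -> 161 left
October 1961 has 31 days -> back to September 30, 1961 -> 130 left
September 1961 has 30 days -> back to August 31, 1961 -> 100 left
August 1961 has 31 days -> back to July 31, 1961 -> 69 left
July 1961 has 31 days -> back to June 30, 1961 -> 38 left
June 1961 has 30 days -> back to May 31, 1961 -> 8 left
May 1961: 31 - 8 = 23 -> lands on May 23

Result: 1961-05-23


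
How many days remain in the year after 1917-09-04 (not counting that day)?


Day of year: 247 of 365
Remaining = 365 - 247

118 days


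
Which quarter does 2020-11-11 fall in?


Month: November (month 11)
Q1: Jan-Mar, Q2: Apr-Jun, Q3: Jul-Sep, Q4: Oct-Dec

Q4


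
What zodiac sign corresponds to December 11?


Date: December 11
Conventional tropical zodiac dates: Sagittarius from November 22 onward; Capricorn starts December 22
December 11 falls within the Sagittarius range

Sagittarius


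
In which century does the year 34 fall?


Century = (year - 1) // 100 + 1
= (34 - 1) // 100 + 1
= 33 // 100 + 1
= 0 + 1

1st century


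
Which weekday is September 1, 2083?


Target: September 1, 2083
Anchor: Jan 1, 2083. With p = 2083 - 1 = 2082: (p + p//4 - p//100 + p//400) mod 7 = (2082 + 520 - 20 + 5) mod 7 = 2587 mod 7 = 4 -> Friday (Mon=0 ... Sun=6)
Days before September (Jan-Aug): 243 days
Weekday index = (4 + 243) mod 7 = 2

Wednesday


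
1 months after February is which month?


February is month 2
2 + 1 = 3

March


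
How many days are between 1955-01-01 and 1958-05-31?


From 1955-01-01 to 1958-05-31
1955-01-01: day of year = 1
1958-05-31: days before May = 31 + 28 + 31 + 30 = 120 (1958 is not a leap year); day of year = 120 + 31 = 151
Rest of 1955: 365 - 1 = 364
Full years 1956 (366), 1957 (365): 731
Total = 364 + 731 + 151 = 1246

1246 days


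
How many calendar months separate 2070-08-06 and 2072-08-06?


From August 2070 to August 2072
2 years * 12 = 24 months = 24

24 months


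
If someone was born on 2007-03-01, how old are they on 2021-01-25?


Birth: 2007-03-01
Reference: 2021-01-25
Year difference: 2021 - 2007 = 14
Birthday not yet reached in 2021, subtract 1

13 years old


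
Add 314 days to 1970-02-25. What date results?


Start: 1970-02-25, add 314 days
February 1970 has 28 days: 28 - 25 = 3 days to February 28 -> 311 left
March 1970 has 31 days -> 280 left
April 1970 has 30 days -> 250 left
May 1970 has 31 days -> 219 left
June 1970 has 30 days -> 189 left
July 1970 has 31 days -> 158 left
August 1970 has 31 days -> 127 left
September 1970 has 30 days -> 97 left
October 1970 has 31 days -> 66 left
November 1970 has 30 days -> 36 left
December 1970 has 31 days -> 5 left
January 1971: 5 <= 31 -> lands on January 5

Result: 1971-01-05


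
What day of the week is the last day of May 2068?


May 2068 has 31 days
Anchor: Jan 1, 2068. With p = 2068 - 1 = 2067: (p + p//4 - p//100 + p//400) mod 7 = (2067 + 516 - 20 + 5) mod 7 = 2568 mod 7 = 6 -> Sunday (Mon=0 ... Sun=6)
Days before May (Jan-Apr): 121; May 1 index = (6 + 121) mod 7 = 1 -> Tuesday
Last day offset: 31 - 1 = 30 days
Weekday index = (1 + 30) mod 7 = 3

Thursday, May 31


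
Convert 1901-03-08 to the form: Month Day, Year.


ISO 1901-03-08 parses as year=1901, month=03, day=08
Month 3 -> March

March 8, 1901


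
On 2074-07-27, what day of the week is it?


Date: July 27, 2074
Anchor: Jan 1, 2074. With p = 2074 - 1 = 2073: (p + p//4 - p//100 + p//400) mod 7 = (2073 + 518 - 20 + 5) mod 7 = 2576 mod 7 = 0 -> Monday (Mon=0 ... Sun=6)
Days before July (Jan-Jun): 181; offset = 181 + 27 - 1 = 207
Weekday index = (0 + 207) mod 7 = 4

Day of the week: Friday


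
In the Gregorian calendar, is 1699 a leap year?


Gregorian leap year rule: divisible by 4, but not by 100, unless also by 400.
1699 is not divisible by 4 -> not a leap year

No


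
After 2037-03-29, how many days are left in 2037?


Day of year: 88 of 365
Remaining = 365 - 88

277 days


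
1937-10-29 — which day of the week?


Date: October 29, 1937
Anchor: Jan 1, 1937. With p = 1937 - 1 = 1936: (p + p//4 - p//100 + p//400) mod 7 = (1936 + 484 - 19 + 4) mod 7 = 2405 mod 7 = 4 -> Friday (Mon=0 ... Sun=6)
Days before October (Jan-Sep): 273; offset = 273 + 29 - 1 = 301
Weekday index = (4 + 301) mod 7 = 4

Day of the week: Friday


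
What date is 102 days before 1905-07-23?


Start: 1905-07-23, subtract 102 days
Back 23 days from July 23 reaches June 30, 1905 -> 79 left
June 1905 has 30 days -> back to May 31, 1905 -> 49 left
May 1905 has 31 days -> back to April 30, 1905 -> 18 left
April 1905: 30 - 18 = 12 -> lands on April 12

Result: 1905-04-12


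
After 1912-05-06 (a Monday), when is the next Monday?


Current: Monday
Target: Monday
Days ahead: 7

Next Monday: 1912-05-13


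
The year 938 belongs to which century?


Century = (year - 1) // 100 + 1
= (938 - 1) // 100 + 1
= 937 // 100 + 1
= 9 + 1

10th century


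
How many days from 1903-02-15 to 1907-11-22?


From 1903-02-15 to 1907-11-22
1903-02-15: days before February = 31; day of year = 31 + 15 = 46
1907-11-22: days before November = 31 + 28 + 31 + 30 + 31 + 30 + 31 + 31 + 30 + 31 = 304 (1907 is not a leap year); day of year = 304 + 22 = 326
Rest of 1903: 365 - 46 = 319
Full years 1904 (366), 1905 (365), 1906 (365): 1096
Total = 319 + 1096 + 326 = 1741

1741 days


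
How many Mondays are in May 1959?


May 1959 has 31 days
Anchor: Jan 1, 1959. With p = 1959 - 1 = 1958: (p + p//4 - p//100 + p//400) mod 7 = (1958 + 489 - 19 + 4) mod 7 = 2432 mod 7 = 3 -> Thursday (Mon=0 ... Sun=6)
Days before May (Jan-Apr): 120; May 1 index = (3 + 120) mod 7 = 4 -> Friday
First Monday is May 4
Mondays: 4, 11, 18, 25

4 Mondays


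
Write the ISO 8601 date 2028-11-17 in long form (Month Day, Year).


ISO 2028-11-17 parses as year=2028, month=11, day=17
Month 11 -> November

November 17, 2028


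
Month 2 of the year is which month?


Month 2 of 12

February


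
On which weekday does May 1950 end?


May 1950 has 31 days
Anchor: Jan 1, 1950. With p = 1950 - 1 = 1949: (p + p//4 - p//100 + p//400) mod 7 = (1949 + 487 - 19 + 4) mod 7 = 2421 mod 7 = 6 -> Sunday (Mon=0 ... Sun=6)
Days before May (Jan-Apr): 120; May 1 index = (6 + 120) mod 7 = 0 -> Monday
Last day offset: 31 - 1 = 30 days
Weekday index = (0 + 30) mod 7 = 2

Wednesday, May 31


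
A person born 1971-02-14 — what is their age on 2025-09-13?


Birth: 1971-02-14
Reference: 2025-09-13
Year difference: 2025 - 1971 = 54

54 years old


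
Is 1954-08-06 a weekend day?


Anchor: Jan 1, 1954. With p = 1954 - 1 = 1953: (p + p//4 - p//100 + p//400) mod 7 = (1953 + 488 - 19 + 4) mod 7 = 2426 mod 7 = 4 -> Friday (Mon=0 ... Sun=6)
Day of year: 218; offset = 217
Weekday index = (4 + 217) mod 7 = 4 -> Friday
Weekend days: Saturday, Sunday

No


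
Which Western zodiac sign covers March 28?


Date: March 28
Conventional tropical zodiac dates: Aries from March 21 onward; Taurus starts April 20
March 28 falls within the Aries range

Aries


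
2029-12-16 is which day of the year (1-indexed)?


Date: December 16, 2029
Days in months 1 through 11: 334
Plus 16 days in December

Day of year: 350


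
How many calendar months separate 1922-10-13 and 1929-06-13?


From October 1922 to June 1929
7 years * 12 = 84 months, minus 4 months = 80

80 months


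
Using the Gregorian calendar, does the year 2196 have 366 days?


Gregorian leap year rule: divisible by 4, but not by 100, unless also by 400.
2196 is divisible by 4 but not 100 -> leap year

Yes


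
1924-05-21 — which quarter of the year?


Month: May (month 5)
Q1: Jan-Mar, Q2: Apr-Jun, Q3: Jul-Sep, Q4: Oct-Dec

Q2


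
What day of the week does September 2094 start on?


Target: September 1, 2094
Anchor: Jan 1, 2094. With p = 2094 - 1 = 2093: (p + p//4 - p//100 + p//400) mod 7 = (2093 + 523 - 20 + 5) mod 7 = 2601 mod 7 = 4 -> Friday (Mon=0 ... Sun=6)
Days before September (Jan-Aug): 243 days
Weekday index = (4 + 243) mod 7 = 2

Wednesday


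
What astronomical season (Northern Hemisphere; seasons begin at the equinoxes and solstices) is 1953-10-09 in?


Date: October 9
Astronomical Autumn (approx.; exact equinox/solstice day varies by year): September 22 to December 20
October 9 falls within the Autumn window

Autumn


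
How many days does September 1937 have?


September 1937

30 days


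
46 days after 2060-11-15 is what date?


Start: 2060-11-15, add 46 days
November 2060 has 30 days: 30 - 15 = 15 days to November 30 -> 31 left
December 2060: 31 <= 31 -> lands on December 31

Result: 2060-12-31


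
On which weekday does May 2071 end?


May 2071 has 31 days
Anchor: Jan 1, 2071. With p = 2071 - 1 = 2070: (p + p//4 - p//100 + p//400) mod 7 = (2070 + 517 - 20 + 5) mod 7 = 2572 mod 7 = 3 -> Thursday (Mon=0 ... Sun=6)
Days before May (Jan-Apr): 120; May 1 index = (3 + 120) mod 7 = 4 -> Friday
Last day offset: 31 - 1 = 30 days
Weekday index = (4 + 30) mod 7 = 6

Sunday, May 31


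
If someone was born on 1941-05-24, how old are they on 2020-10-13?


Birth: 1941-05-24
Reference: 2020-10-13
Year difference: 2020 - 1941 = 79

79 years old


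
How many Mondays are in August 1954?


August 1954 has 31 days
Anchor: Jan 1, 1954. With p = 1954 - 1 = 1953: (p + p//4 - p//100 + p//400) mod 7 = (1953 + 488 - 19 + 4) mod 7 = 2426 mod 7 = 4 -> Friday (Mon=0 ... Sun=6)
Days before August (Jan-Jul): 212; August 1 index = (4 + 212) mod 7 = 6 -> Sunday
First Monday is August 2
Mondays: 2, 9, 16, 23, 30

5 Mondays
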